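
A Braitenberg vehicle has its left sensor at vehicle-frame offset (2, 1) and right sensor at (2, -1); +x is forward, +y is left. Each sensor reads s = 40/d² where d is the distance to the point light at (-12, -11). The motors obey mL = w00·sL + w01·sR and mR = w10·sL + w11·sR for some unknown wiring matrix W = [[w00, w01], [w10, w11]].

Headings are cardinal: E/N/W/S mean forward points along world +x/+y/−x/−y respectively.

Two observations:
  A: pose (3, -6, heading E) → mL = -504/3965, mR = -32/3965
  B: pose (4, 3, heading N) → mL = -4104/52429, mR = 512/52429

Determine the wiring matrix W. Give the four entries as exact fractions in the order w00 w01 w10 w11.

obs A: pose=(3,-6,E) → sL=8/65, sR=8/61, mL=-504/3965, mR=-32/3965
obs B: pose=(4,3,N) → sL=40/481, sR=8/109, mL=-4104/52429, mR=512/52429
sensor matrix S = [[8/65, 8/61], [40/481, 8/109]]; det S = -2304/1230065
solve [mL_A; mL_B] = S·[w00; w01] and [mR_A; mR_B] = S·[w10; w11]:
  w00 = -1/2, w01 = -1/2, w10 = 1, w11 = -1

-1/2 -1/2 1 -1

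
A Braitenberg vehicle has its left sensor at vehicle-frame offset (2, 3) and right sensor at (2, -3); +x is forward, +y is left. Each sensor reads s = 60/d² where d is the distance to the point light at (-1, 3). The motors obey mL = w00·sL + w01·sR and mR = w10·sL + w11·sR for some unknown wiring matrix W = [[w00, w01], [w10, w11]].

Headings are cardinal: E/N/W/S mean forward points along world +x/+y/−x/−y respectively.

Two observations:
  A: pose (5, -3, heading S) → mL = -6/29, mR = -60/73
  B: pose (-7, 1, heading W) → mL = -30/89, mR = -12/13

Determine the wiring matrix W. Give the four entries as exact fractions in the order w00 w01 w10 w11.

obs A: pose=(5,-3,S) → sL=12/29, sR=60/73, mL=-6/29, mR=-60/73
obs B: pose=(-7,1,W) → sL=60/89, sR=12/13, mL=-30/89, mR=-12/13
sensor matrix S = [[12/29, 60/73], [60/89, 12/13]]; det S = -421632/2449369
solve [mL_A; mL_B] = S·[w00; w01] and [mR_A; mR_B] = S·[w10; w11]:
  w00 = -1/2, w01 = 0, w10 = 0, w11 = -1

-1/2 0 0 -1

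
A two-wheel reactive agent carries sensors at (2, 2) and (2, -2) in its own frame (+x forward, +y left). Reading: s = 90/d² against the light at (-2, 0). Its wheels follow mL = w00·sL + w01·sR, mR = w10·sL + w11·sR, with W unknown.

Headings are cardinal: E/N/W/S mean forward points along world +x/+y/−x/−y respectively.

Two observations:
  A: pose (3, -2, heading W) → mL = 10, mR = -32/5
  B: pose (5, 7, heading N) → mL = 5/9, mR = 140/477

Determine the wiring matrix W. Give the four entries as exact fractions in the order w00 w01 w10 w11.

obs A: pose=(3,-2,W) → sL=18/5, sR=10, mL=10, mR=-32/5
obs B: pose=(5,7,N) → sL=45/53, sR=5/9, mL=5/9, mR=140/477
sensor matrix S = [[18/5, 10], [45/53, 5/9]]; det S = -344/53
solve [mL_A; mL_B] = S·[w00; w01] and [mR_A; mR_B] = S·[w10; w11]:
  w00 = 0, w01 = 1, w10 = 1, w11 = -1

0 1 1 -1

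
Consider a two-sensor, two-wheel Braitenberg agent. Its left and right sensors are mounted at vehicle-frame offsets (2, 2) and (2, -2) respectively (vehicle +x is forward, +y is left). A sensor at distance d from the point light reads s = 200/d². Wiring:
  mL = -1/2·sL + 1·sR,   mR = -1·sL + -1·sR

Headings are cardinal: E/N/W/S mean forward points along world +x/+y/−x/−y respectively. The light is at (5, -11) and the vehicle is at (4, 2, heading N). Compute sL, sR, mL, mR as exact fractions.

left sensor world pos  = (2, 4); dL² = 234
right sensor world pos = (6, 4); dR² = 226
sL = 200/234 = 100/117
sR = 200/226 = 100/113
mL = -1/2·sL + 1·sR = 6050/13221
mR = -1·sL + -1·sR = -23000/13221

100/117 100/113 6050/13221 -23000/13221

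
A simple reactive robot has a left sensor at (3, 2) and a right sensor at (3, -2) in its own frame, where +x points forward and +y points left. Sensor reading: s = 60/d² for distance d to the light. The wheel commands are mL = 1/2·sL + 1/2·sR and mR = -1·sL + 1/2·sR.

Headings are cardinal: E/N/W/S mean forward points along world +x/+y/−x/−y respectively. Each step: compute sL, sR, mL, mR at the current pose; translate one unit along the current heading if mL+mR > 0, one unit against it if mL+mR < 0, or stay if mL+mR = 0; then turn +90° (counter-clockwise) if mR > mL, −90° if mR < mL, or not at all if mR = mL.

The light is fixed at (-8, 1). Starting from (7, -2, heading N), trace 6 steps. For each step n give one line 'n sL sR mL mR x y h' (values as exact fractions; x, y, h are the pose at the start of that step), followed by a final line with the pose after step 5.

0 60/169 60/289 13740/48841 -12270/48841 7 -2 N
1 5/27 3/17 83/459 -89/918 7 -1 E
2 60/349 60/221 17100/77129 -2790/77129 8 -1 S
3 30/97 6/17 546/1649 -219/1649 8 -2 W
4 60/169 60/289 13740/48841 -12270/48841 7 -2 N
5 5/27 3/17 83/459 -89/918 7 -1 E
final 8 -1 S

n=0: pose=(7,-2,N); sL=60/169, sR=60/289; mL=13740/48841, mR=-12270/48841; mL+mR=1470/48841 → advance +1; mR−mL=-90/169 → turn -1·90°
n=1: pose=(7,-1,E); sL=5/27, sR=3/17; mL=83/459, mR=-89/918; mL+mR=77/918 → advance +1; mR−mL=-5/18 → turn -1·90°
n=2: pose=(8,-1,S); sL=60/349, sR=60/221; mL=17100/77129, mR=-2790/77129; mL+mR=14310/77129 → advance +1; mR−mL=-90/349 → turn -1·90°
n=3: pose=(8,-2,W); sL=30/97, sR=6/17; mL=546/1649, mR=-219/1649; mL+mR=327/1649 → advance +1; mR−mL=-45/97 → turn -1·90°
n=4: pose=(7,-2,N); sL=60/169, sR=60/289; mL=13740/48841, mR=-12270/48841; mL+mR=1470/48841 → advance +1; mR−mL=-90/169 → turn -1·90°
n=5: pose=(7,-1,E); sL=5/27, sR=3/17; mL=83/459, mR=-89/918; mL+mR=77/918 → advance +1; mR−mL=-5/18 → turn -1·90°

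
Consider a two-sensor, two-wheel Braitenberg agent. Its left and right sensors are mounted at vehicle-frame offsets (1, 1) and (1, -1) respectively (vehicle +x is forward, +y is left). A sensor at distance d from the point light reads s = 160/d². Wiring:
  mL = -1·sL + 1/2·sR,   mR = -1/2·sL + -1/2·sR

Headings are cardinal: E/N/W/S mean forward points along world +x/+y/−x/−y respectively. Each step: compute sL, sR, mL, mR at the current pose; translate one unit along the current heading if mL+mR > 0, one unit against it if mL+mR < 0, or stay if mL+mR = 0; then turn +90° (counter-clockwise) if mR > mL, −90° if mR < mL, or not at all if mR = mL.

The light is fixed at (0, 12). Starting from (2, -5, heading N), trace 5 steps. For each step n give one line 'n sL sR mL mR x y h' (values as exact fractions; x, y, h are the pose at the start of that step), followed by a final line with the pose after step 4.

0 160/257 32/53 -4368/13621 -8352/13621 2 -5 N
1 80/149 16/37 -1768/5513 -2672/5513 2 -6 E
2 32/73 160/361 -5712/26353 -11616/26353 1 -6 S
3 40/81 5/8 -235/1296 -725/1296 1 -5 W
4 160/257 32/53 -4368/13621 -8352/13621 2 -5 N
final 2 -6 E

n=0: pose=(2,-5,N); sL=160/257, sR=32/53; mL=-4368/13621, mR=-8352/13621; mL+mR=-240/257 → advance -1; mR−mL=-3984/13621 → turn -1·90°
n=1: pose=(2,-6,E); sL=80/149, sR=16/37; mL=-1768/5513, mR=-2672/5513; mL+mR=-120/149 → advance -1; mR−mL=-904/5513 → turn -1·90°
n=2: pose=(1,-6,S); sL=32/73, sR=160/361; mL=-5712/26353, mR=-11616/26353; mL+mR=-48/73 → advance -1; mR−mL=-5904/26353 → turn -1·90°
n=3: pose=(1,-5,W); sL=40/81, sR=5/8; mL=-235/1296, mR=-725/1296; mL+mR=-20/27 → advance -1; mR−mL=-245/648 → turn -1·90°
n=4: pose=(2,-5,N); sL=160/257, sR=32/53; mL=-4368/13621, mR=-8352/13621; mL+mR=-240/257 → advance -1; mR−mL=-3984/13621 → turn -1·90°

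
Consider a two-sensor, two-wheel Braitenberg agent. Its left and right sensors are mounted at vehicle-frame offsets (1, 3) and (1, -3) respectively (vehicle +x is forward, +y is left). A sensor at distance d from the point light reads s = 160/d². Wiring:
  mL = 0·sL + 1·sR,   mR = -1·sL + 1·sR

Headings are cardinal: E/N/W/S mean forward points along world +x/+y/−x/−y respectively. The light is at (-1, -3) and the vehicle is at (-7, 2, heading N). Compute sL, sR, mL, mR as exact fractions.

left sensor world pos  = (-10, 3); dL² = 117
right sensor world pos = (-4, 3); dR² = 45
sL = 160/117 = 160/117
sR = 160/45 = 32/9
mL = 0·sL + 1·sR = 32/9
mR = -1·sL + 1·sR = 256/117

160/117 32/9 32/9 256/117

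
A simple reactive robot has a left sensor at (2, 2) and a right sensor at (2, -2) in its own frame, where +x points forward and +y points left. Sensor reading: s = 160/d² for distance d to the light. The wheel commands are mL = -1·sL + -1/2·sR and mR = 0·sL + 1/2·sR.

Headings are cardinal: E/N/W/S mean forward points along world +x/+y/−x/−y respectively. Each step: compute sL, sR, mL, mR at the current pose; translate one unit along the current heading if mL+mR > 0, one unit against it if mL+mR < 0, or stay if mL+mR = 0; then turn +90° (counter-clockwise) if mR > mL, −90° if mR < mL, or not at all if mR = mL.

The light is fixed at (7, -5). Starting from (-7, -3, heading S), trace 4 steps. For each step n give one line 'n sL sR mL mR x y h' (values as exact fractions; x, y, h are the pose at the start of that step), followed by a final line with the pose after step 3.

0 10/9 5/8 -205/144 5/16 -7 -3 S
1 160/169 32/29 -7344/4901 16/29 -7 -2 E
2 80/157 80/97 -14040/15229 40/97 -8 -2 N
3 160/289 32/61 -14384/17629 16/61 -8 -3 W
final -7 -3 S

n=0: pose=(-7,-3,S); sL=10/9, sR=5/8; mL=-205/144, mR=5/16; mL+mR=-10/9 → advance -1; mR−mL=125/72 → turn +1·90°
n=1: pose=(-7,-2,E); sL=160/169, sR=32/29; mL=-7344/4901, mR=16/29; mL+mR=-160/169 → advance -1; mR−mL=10048/4901 → turn +1·90°
n=2: pose=(-8,-2,N); sL=80/157, sR=80/97; mL=-14040/15229, mR=40/97; mL+mR=-80/157 → advance -1; mR−mL=20320/15229 → turn +1·90°
n=3: pose=(-8,-3,W); sL=160/289, sR=32/61; mL=-14384/17629, mR=16/61; mL+mR=-160/289 → advance -1; mR−mL=19008/17629 → turn +1·90°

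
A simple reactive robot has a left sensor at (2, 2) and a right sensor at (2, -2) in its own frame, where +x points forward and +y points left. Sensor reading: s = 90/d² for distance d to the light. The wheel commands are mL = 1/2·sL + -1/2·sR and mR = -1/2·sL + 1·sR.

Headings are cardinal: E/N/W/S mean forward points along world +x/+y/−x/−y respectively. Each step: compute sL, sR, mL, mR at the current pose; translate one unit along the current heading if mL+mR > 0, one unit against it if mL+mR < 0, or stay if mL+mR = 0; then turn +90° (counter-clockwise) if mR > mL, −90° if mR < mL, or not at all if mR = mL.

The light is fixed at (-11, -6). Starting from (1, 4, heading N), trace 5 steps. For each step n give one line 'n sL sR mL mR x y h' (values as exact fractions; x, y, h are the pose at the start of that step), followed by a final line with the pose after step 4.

0 45/122 9/34 54/1037 333/4148 1 4 N
1 90/181 90/269 3960/48689 4185/48689 1 5 W
2 9/25 5/9 -22/225 169/450 0 5 S
3 90/313 90/233 -3600/72929 17685/72929 0 4 E
4 45/122 9/34 54/1037 333/4148 1 4 N
final 1 5 W

n=0: pose=(1,4,N); sL=45/122, sR=9/34; mL=54/1037, mR=333/4148; mL+mR=9/68 → advance +1; mR−mL=117/4148 → turn +1·90°
n=1: pose=(1,5,W); sL=90/181, sR=90/269; mL=3960/48689, mR=4185/48689; mL+mR=45/269 → advance +1; mR−mL=225/48689 → turn +1·90°
n=2: pose=(0,5,S); sL=9/25, sR=5/9; mL=-22/225, mR=169/450; mL+mR=5/18 → advance +1; mR−mL=71/150 → turn +1·90°
n=3: pose=(0,4,E); sL=90/313, sR=90/233; mL=-3600/72929, mR=17685/72929; mL+mR=45/233 → advance +1; mR−mL=21285/72929 → turn +1·90°
n=4: pose=(1,4,N); sL=45/122, sR=9/34; mL=54/1037, mR=333/4148; mL+mR=9/68 → advance +1; mR−mL=117/4148 → turn +1·90°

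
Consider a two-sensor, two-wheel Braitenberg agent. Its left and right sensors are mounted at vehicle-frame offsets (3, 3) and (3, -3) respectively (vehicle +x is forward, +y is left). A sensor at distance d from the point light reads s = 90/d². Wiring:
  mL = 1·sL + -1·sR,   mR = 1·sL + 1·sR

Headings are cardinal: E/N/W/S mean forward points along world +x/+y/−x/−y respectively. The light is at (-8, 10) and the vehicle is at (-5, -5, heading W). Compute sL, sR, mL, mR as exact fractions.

left sensor world pos  = (-8, -8); dL² = 324
right sensor world pos = (-8, -2); dR² = 144
sL = 90/324 = 5/18
sR = 90/144 = 5/8
mL = 1·sL + -1·sR = -25/72
mR = 1·sL + 1·sR = 65/72

5/18 5/8 -25/72 65/72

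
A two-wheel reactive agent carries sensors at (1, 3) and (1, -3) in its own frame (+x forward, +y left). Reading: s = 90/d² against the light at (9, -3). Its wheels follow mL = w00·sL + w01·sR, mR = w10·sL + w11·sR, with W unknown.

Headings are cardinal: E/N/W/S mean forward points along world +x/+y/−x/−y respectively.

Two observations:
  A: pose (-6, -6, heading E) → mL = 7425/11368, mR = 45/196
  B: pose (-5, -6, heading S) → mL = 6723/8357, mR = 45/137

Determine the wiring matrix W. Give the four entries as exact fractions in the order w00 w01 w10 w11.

obs A: pose=(-6,-6,E) → sL=45/98, sR=45/116, mL=7425/11368, mR=45/196
obs B: pose=(-5,-6,S) → sL=90/137, sR=18/61, mL=6723/8357, mR=45/137
sensor matrix S = [[45/98, 45/116], [90/137, 18/61]]; det S = -2834595/23750594
solve [mL_A; mL_B] = S·[w00; w01] and [mR_A; mR_B] = S·[w10; w11]:
  w00 = 1, w01 = 1/2, w10 = 1/2, w11 = 0

1 1/2 1/2 0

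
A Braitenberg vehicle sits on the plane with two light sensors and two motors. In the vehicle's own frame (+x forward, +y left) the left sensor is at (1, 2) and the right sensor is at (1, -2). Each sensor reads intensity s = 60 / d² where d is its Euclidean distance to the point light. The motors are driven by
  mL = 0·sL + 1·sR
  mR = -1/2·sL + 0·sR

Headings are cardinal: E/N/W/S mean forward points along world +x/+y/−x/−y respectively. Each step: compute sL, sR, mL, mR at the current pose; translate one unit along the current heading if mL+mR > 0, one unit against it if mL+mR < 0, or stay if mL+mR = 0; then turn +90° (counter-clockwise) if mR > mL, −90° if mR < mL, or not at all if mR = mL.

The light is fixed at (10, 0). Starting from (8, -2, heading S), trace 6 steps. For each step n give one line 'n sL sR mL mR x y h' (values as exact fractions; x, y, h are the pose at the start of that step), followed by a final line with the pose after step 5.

n=0: pose=(8,-2,S); sL=20/3, sR=12/5; mL=12/5, mR=-10/3; mL+mR=-14/15 → advance -1; mR−mL=-86/15 → turn -1·90°
n=1: pose=(8,-1,W); sL=10/3, sR=6; mL=6, mR=-5/3; mL+mR=13/3 → advance +1; mR−mL=-23/3 → turn -1·90°
n=2: pose=(7,-1,N); sL=12/5, sR=60; mL=60, mR=-6/5; mL+mR=294/5 → advance +1; mR−mL=-306/5 → turn -1·90°
n=3: pose=(7,0,E); sL=15/2, sR=15/2; mL=15/2, mR=-15/4; mL+mR=15/4 → advance +1; mR−mL=-45/4 → turn -1·90°
n=4: pose=(8,0,S); sL=60, sR=60/17; mL=60/17, mR=-30; mL+mR=-450/17 → advance -1; mR−mL=-570/17 → turn -1·90°
n=5: pose=(8,1,W); sL=6, sR=10/3; mL=10/3, mR=-3; mL+mR=1/3 → advance +1; mR−mL=-19/3 → turn -1·90°

0 20/3 12/5 12/5 -10/3 8 -2 S
1 10/3 6 6 -5/3 8 -1 W
2 12/5 60 60 -6/5 7 -1 N
3 15/2 15/2 15/2 -15/4 7 0 E
4 60 60/17 60/17 -30 8 0 S
5 6 10/3 10/3 -3 8 1 W
final 7 1 N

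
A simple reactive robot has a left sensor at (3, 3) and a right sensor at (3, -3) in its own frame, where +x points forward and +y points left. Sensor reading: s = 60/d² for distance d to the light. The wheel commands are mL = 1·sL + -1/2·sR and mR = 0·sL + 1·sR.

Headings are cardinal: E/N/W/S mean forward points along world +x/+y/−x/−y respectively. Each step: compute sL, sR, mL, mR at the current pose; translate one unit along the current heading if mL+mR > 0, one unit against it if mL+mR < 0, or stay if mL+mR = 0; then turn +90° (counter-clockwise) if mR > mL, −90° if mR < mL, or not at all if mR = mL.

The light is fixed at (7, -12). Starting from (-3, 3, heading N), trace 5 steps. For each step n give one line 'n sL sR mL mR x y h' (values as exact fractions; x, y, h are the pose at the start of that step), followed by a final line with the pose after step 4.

0 60/493 60/373 7590/183889 60/373 -3 3 N
1 30/169 6/53 1083/8957 6/53 -3 4 W
2 60/557 12/85 1758/47345 12/85 -4 4 N
3 15/98 15/149 750/7301 15/149 -4 5 W
4 12/125 60/481 2022/60125 60/481 -5 5 N
final -5 6 W

n=0: pose=(-3,3,N); sL=60/493, sR=60/373; mL=7590/183889, mR=60/373; mL+mR=37170/183889 → advance +1; mR−mL=21990/183889 → turn +1·90°
n=1: pose=(-3,4,W); sL=30/169, sR=6/53; mL=1083/8957, mR=6/53; mL+mR=2097/8957 → advance +1; mR−mL=-69/8957 → turn -1·90°
n=2: pose=(-4,4,N); sL=60/557, sR=12/85; mL=1758/47345, mR=12/85; mL+mR=8442/47345 → advance +1; mR−mL=4926/47345 → turn +1·90°
n=3: pose=(-4,5,W); sL=15/98, sR=15/149; mL=750/7301, mR=15/149; mL+mR=1485/7301 → advance +1; mR−mL=-15/7301 → turn -1·90°
n=4: pose=(-5,5,N); sL=12/125, sR=60/481; mL=2022/60125, mR=60/481; mL+mR=9522/60125 → advance +1; mR−mL=5478/60125 → turn +1·90°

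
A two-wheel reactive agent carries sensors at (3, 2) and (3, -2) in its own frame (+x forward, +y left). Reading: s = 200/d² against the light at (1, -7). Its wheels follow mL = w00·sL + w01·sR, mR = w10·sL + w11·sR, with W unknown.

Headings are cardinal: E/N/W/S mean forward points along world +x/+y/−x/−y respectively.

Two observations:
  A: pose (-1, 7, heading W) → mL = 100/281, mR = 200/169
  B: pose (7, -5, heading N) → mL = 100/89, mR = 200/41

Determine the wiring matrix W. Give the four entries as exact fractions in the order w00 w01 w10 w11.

0 1/2 1 0

obs A: pose=(-1,7,W) → sL=200/169, sR=200/281, mL=100/281, mR=200/169
obs B: pose=(7,-5,N) → sL=200/41, sR=200/89, mL=100/89, mR=200/41
sensor matrix S = [[200/169, 200/281], [200/41, 200/89]]; det S = -140800000/173287361
solve [mL_A; mL_B] = S·[w00; w01] and [mR_A; mR_B] = S·[w10; w11]:
  w00 = 0, w01 = 1/2, w10 = 1, w11 = 0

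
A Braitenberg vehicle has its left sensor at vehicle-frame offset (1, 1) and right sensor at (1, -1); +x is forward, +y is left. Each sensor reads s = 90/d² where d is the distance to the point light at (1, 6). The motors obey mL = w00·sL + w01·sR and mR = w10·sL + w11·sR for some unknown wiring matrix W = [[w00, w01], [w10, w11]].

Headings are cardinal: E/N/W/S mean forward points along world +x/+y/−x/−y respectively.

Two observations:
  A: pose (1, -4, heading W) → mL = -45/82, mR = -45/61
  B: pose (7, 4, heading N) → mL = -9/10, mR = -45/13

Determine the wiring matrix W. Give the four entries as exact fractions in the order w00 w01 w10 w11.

0 -1/2 -1 0

obs A: pose=(1,-4,W) → sL=45/61, sR=45/41, mL=-45/82, mR=-45/61
obs B: pose=(7,4,N) → sL=45/13, sR=9/5, mL=-9/10, mR=-45/13
sensor matrix S = [[45/61, 45/41], [45/13, 9/5]]; det S = -80352/32513
solve [mL_A; mL_B] = S·[w00; w01] and [mR_A; mR_B] = S·[w10; w11]:
  w00 = 0, w01 = -1/2, w10 = -1, w11 = 0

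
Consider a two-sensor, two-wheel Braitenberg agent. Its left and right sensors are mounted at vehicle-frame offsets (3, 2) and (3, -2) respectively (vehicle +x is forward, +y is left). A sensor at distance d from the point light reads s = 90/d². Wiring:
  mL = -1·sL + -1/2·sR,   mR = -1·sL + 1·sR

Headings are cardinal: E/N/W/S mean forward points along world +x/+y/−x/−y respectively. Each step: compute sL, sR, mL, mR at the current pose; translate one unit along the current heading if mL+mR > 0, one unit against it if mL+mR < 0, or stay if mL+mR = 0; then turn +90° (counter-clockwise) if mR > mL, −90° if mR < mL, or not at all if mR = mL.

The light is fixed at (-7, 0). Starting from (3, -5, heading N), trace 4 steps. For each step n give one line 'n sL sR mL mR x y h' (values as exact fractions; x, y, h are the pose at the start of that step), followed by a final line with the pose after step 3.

n=0: pose=(3,-5,N); sL=45/34, sR=45/74; mL=-4095/2516, mR=-450/629; mL+mR=-5895/2516 → advance -1; mR−mL=135/148 → turn +1·90°
n=1: pose=(3,-6,W); sL=90/113, sR=18/13; mL=-2187/1469, mR=864/1469; mL+mR=-1323/1469 → advance -1; mR−mL=27/13 → turn +1·90°
n=2: pose=(4,-6,S); sL=9/25, sR=5/9; mL=-287/450, mR=44/225; mL+mR=-199/450 → advance -1; mR−mL=5/6 → turn +1·90°
n=3: pose=(4,-5,E); sL=18/41, sR=18/49; mL=-1251/2009, mR=-144/2009; mL+mR=-1395/2009 → advance -1; mR−mL=27/49 → turn +1·90°

0 45/34 45/74 -4095/2516 -450/629 3 -5 N
1 90/113 18/13 -2187/1469 864/1469 3 -6 W
2 9/25 5/9 -287/450 44/225 4 -6 S
3 18/41 18/49 -1251/2009 -144/2009 4 -5 E
final 3 -5 N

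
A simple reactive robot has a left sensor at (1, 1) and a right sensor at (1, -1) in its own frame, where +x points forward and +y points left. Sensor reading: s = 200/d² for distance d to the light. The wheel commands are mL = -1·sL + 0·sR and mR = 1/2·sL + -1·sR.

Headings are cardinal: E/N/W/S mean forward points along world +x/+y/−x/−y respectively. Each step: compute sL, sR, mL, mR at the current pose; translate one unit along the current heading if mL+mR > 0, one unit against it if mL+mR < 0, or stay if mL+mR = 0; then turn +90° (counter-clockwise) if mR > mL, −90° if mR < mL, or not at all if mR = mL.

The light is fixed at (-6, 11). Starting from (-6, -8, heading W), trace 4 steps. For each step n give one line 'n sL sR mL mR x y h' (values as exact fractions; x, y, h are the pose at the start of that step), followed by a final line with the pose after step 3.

0 200/401 8/13 -200/401 -1908/5213 -6 -8 W
1 50/101 1/2 -50/101 -51/202 -5 -8 S
2 200/293 40/73 -200/293 -4420/21389 -5 -7 E
3 20/29 20/29 -20/29 -10/29 -6 -7 N
final -6 -8 W

n=0: pose=(-6,-8,W); sL=200/401, sR=8/13; mL=-200/401, mR=-1908/5213; mL+mR=-4508/5213 → advance -1; mR−mL=692/5213 → turn +1·90°
n=1: pose=(-5,-8,S); sL=50/101, sR=1/2; mL=-50/101, mR=-51/202; mL+mR=-151/202 → advance -1; mR−mL=49/202 → turn +1·90°
n=2: pose=(-5,-7,E); sL=200/293, sR=40/73; mL=-200/293, mR=-4420/21389; mL+mR=-19020/21389 → advance -1; mR−mL=10180/21389 → turn +1·90°
n=3: pose=(-6,-7,N); sL=20/29, sR=20/29; mL=-20/29, mR=-10/29; mL+mR=-30/29 → advance -1; mR−mL=10/29 → turn +1·90°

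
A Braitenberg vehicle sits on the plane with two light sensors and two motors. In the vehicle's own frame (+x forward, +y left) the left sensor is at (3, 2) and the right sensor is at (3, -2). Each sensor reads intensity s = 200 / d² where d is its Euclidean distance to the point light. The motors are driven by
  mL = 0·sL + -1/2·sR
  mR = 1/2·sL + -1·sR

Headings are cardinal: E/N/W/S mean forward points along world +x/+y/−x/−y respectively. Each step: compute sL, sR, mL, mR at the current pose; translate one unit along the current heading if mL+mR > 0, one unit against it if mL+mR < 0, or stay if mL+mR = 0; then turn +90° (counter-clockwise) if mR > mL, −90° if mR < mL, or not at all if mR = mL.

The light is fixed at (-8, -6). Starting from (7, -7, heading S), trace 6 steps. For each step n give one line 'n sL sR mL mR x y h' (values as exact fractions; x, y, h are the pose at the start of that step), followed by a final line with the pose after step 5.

0 40/61 40/37 -20/37 -1700/2257 7 -7 S
1 50/37 50/37 -25/37 -25/37 7 -6 W
2 200/173 200/173 -100/173 -100/173 8 -6 W
3 1 1 -1/2 -1/2 9 -6 W
4 200/229 200/229 -100/229 -100/229 10 -6 W
5 10/13 10/13 -5/13 -5/13 11 -6 W
final 12 -6 W

n=0: pose=(7,-7,S); sL=40/61, sR=40/37; mL=-20/37, mR=-1700/2257; mL+mR=-2920/2257 → advance -1; mR−mL=-480/2257 → turn -1·90°
n=1: pose=(7,-6,W); sL=50/37, sR=50/37; mL=-25/37, mR=-25/37; mL+mR=-50/37 → advance -1; mR−mL=0 → turn +0·90°
n=2: pose=(8,-6,W); sL=200/173, sR=200/173; mL=-100/173, mR=-100/173; mL+mR=-200/173 → advance -1; mR−mL=0 → turn +0·90°
n=3: pose=(9,-6,W); sL=1, sR=1; mL=-1/2, mR=-1/2; mL+mR=-1 → advance -1; mR−mL=0 → turn +0·90°
n=4: pose=(10,-6,W); sL=200/229, sR=200/229; mL=-100/229, mR=-100/229; mL+mR=-200/229 → advance -1; mR−mL=0 → turn +0·90°
n=5: pose=(11,-6,W); sL=10/13, sR=10/13; mL=-5/13, mR=-5/13; mL+mR=-10/13 → advance -1; mR−mL=0 → turn +0·90°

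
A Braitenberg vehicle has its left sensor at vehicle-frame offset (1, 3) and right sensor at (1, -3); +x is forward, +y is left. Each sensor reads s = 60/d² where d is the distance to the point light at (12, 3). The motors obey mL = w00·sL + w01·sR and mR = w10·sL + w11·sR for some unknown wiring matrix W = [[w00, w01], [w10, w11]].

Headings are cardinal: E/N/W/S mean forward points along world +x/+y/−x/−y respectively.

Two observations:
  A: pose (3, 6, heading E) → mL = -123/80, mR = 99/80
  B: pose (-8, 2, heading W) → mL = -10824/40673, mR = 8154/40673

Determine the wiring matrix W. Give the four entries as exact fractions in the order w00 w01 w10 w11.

obs A: pose=(3,6,E) → sL=3/5, sR=15/16, mL=-123/80, mR=99/80
obs B: pose=(-8,2,W) → sL=60/457, sR=12/89, mL=-10824/40673, mR=8154/40673
sensor matrix S = [[3/5, 15/16], [60/457, 12/89]]; det S = -34317/813460
solve [mL_A; mL_B] = S·[w00; w01] and [mR_A; mR_B] = S·[w10; w11]:
  w00 = -1, w01 = -1, w10 = 1/2, w11 = 1

-1 -1 1/2 1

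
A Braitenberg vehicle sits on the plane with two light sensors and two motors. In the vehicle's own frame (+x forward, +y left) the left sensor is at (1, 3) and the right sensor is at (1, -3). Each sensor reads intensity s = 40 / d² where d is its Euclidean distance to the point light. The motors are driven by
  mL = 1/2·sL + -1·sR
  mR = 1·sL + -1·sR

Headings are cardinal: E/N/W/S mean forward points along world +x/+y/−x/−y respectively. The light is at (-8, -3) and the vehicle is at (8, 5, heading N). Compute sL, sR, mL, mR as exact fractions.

4/25 20/221 -58/5525 384/5525

left sensor world pos  = (5, 6); dL² = 250
right sensor world pos = (11, 6); dR² = 442
sL = 40/250 = 4/25
sR = 40/442 = 20/221
mL = 1/2·sL + -1·sR = -58/5525
mR = 1·sL + -1·sR = 384/5525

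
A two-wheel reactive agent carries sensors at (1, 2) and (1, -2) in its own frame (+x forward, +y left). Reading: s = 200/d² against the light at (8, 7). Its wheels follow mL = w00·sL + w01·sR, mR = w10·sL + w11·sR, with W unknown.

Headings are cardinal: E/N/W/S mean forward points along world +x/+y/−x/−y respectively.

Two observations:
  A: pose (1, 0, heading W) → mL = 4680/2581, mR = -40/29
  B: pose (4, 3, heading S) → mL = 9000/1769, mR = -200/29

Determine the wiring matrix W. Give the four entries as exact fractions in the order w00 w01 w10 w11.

1/2 1/2 -1 0

obs A: pose=(1,0,W) → sL=40/29, sR=200/89, mL=4680/2581, mR=-40/29
obs B: pose=(4,3,S) → sL=200/29, sR=200/61, mL=9000/1769, mR=-200/29
sensor matrix S = [[40/29, 200/89], [200/29, 200/61]]; det S = -1728000/157441
solve [mL_A; mL_B] = S·[w00; w01] and [mR_A; mR_B] = S·[w10; w11]:
  w00 = 1/2, w01 = 1/2, w10 = -1, w11 = 0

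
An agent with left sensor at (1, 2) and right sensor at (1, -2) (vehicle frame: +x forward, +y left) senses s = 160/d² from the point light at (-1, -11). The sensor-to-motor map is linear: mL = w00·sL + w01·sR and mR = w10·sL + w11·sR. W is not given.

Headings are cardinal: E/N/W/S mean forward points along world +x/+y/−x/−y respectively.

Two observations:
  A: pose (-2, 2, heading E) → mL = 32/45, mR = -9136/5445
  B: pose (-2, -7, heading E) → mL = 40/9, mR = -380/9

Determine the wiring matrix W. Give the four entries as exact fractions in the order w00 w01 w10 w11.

obs A: pose=(-2,2,E) → sL=32/45, sR=160/121, mL=32/45, mR=-9136/5445
obs B: pose=(-2,-7,E) → sL=40/9, sR=40, mL=40/9, mR=-380/9
sensor matrix S = [[32/45, 160/121], [40/9, 40]]; det S = 8192/363
solve [mL_A; mL_B] = S·[w00; w01] and [mR_A; mR_B] = S·[w10; w11]:
  w00 = 1, w01 = 0, w10 = -1/2, w11 = -1

1 0 -1/2 -1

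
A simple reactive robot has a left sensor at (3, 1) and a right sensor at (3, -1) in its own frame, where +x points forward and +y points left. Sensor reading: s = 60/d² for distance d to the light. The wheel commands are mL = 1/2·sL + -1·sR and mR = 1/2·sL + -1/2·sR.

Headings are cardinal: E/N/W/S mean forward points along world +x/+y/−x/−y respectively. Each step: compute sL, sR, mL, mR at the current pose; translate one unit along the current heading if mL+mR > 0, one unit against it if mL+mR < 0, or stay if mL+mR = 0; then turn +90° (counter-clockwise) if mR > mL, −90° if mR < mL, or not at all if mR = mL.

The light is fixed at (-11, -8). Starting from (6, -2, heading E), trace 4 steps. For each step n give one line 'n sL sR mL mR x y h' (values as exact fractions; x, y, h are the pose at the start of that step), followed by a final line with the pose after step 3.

0 60/449 12/85 -2838/38165 -144/38165 6 -2 E
1 10/51 6/37 -121/1887 32/1887 5 -2 N
2 12/37 12/41 -198/1517 24/1517 5 -3 W
3 15/82 3/13 -297/2132 -51/2132 6 -3 S
final 6 -2 E

n=0: pose=(6,-2,E); sL=60/449, sR=12/85; mL=-2838/38165, mR=-144/38165; mL+mR=-2982/38165 → advance -1; mR−mL=6/85 → turn +1·90°
n=1: pose=(5,-2,N); sL=10/51, sR=6/37; mL=-121/1887, mR=32/1887; mL+mR=-89/1887 → advance -1; mR−mL=3/37 → turn +1·90°
n=2: pose=(5,-3,W); sL=12/37, sR=12/41; mL=-198/1517, mR=24/1517; mL+mR=-174/1517 → advance -1; mR−mL=6/41 → turn +1·90°
n=3: pose=(6,-3,S); sL=15/82, sR=3/13; mL=-297/2132, mR=-51/2132; mL+mR=-87/533 → advance -1; mR−mL=3/26 → turn +1·90°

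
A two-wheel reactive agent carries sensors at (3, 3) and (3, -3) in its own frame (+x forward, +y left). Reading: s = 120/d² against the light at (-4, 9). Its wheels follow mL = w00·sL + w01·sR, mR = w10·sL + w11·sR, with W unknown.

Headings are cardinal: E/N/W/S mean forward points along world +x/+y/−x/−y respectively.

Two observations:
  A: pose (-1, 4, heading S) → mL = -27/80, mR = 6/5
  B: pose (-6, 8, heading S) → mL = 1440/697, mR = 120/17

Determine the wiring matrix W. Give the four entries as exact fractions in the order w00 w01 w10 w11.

obs A: pose=(-1,4,S) → sL=6/5, sR=15/8, mL=-27/80, mR=6/5
obs B: pose=(-6,8,S) → sL=120/17, sR=120/41, mL=1440/697, mR=120/17
sensor matrix S = [[6/5, 15/8], [120/17, 120/41]]; det S = -6777/697
solve [mL_A; mL_B] = S·[w00; w01] and [mR_A; mR_B] = S·[w10; w11]:
  w00 = 1/2, w01 = -1/2, w10 = 1, w11 = 0

1/2 -1/2 1 0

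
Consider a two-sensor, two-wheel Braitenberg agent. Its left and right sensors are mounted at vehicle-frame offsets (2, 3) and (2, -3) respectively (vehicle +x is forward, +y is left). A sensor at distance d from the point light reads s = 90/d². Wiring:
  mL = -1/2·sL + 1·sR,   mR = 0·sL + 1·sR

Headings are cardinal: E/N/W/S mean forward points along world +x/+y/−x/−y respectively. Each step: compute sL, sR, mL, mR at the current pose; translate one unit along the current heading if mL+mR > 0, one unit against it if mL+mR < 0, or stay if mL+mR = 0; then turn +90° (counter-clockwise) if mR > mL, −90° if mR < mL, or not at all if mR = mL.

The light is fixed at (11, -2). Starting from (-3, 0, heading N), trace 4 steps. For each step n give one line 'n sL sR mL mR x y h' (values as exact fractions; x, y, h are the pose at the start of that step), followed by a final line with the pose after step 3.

n=0: pose=(-3,0,N); sL=18/61, sR=90/137; mL=4257/8357, mR=90/137; mL+mR=9747/8357 → advance +1; mR−mL=9/61 → turn +1·90°
n=1: pose=(-3,1,W); sL=45/128, sR=45/146; mL=2475/18688, mR=45/146; mL+mR=8235/18688 → advance +1; mR−mL=45/256 → turn +1·90°
n=2: pose=(-4,1,S); sL=18/29, sR=18/65; mL=-63/1885, mR=18/65; mL+mR=459/1885 → advance +1; mR−mL=9/29 → turn +1·90°
n=3: pose=(-4,0,E); sL=45/97, sR=9/17; mL=981/3298, mR=9/17; mL+mR=2727/3298 → advance +1; mR−mL=45/194 → turn +1·90°

0 18/61 90/137 4257/8357 90/137 -3 0 N
1 45/128 45/146 2475/18688 45/146 -3 1 W
2 18/29 18/65 -63/1885 18/65 -4 1 S
3 45/97 9/17 981/3298 9/17 -4 0 E
final -3 0 N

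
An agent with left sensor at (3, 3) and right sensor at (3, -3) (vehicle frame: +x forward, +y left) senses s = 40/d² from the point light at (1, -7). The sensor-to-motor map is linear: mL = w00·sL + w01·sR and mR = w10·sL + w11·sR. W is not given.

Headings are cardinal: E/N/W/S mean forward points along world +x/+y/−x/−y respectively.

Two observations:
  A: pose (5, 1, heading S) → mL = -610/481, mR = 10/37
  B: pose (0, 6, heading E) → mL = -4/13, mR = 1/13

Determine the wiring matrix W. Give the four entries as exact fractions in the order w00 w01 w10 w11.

obs A: pose=(5,1,S) → sL=20/37, sR=20/13, mL=-610/481, mR=10/37
obs B: pose=(0,6,E) → sL=2/13, sR=5/13, mL=-4/13, mR=1/13
sensor matrix S = [[20/37, 20/13], [2/13, 5/13]]; det S = -180/6253
solve [mL_A; mL_B] = S·[w00; w01] and [mR_A; mR_B] = S·[w10; w11]:
  w00 = 1/2, w01 = -1, w10 = 1/2, w11 = 0

1/2 -1 1/2 0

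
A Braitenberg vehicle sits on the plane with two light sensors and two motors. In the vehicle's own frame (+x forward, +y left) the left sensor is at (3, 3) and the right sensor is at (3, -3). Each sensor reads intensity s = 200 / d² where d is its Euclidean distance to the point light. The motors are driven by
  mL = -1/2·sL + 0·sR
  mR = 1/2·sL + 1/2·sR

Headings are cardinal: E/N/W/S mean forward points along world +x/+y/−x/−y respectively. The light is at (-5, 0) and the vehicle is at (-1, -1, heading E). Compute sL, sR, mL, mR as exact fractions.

200/53 40/13 -100/53 2360/689

left sensor world pos  = (2, 2); dL² = 53
right sensor world pos = (2, -4); dR² = 65
sL = 200/53 = 200/53
sR = 200/65 = 40/13
mL = -1/2·sL + 0·sR = -100/53
mR = 1/2·sL + 1/2·sR = 2360/689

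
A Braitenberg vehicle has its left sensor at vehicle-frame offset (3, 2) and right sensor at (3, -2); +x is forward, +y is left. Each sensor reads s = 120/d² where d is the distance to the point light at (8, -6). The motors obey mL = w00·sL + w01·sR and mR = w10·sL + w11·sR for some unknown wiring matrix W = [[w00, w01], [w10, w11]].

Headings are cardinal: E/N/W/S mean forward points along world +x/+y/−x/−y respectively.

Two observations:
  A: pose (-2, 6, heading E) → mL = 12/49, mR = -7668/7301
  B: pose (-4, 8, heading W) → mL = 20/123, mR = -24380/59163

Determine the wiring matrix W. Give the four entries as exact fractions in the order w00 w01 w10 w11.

1/2 0 -1/2 -1

obs A: pose=(-2,6,E) → sL=24/49, sR=120/149, mL=12/49, mR=-7668/7301
obs B: pose=(-4,8,W) → sL=40/123, sR=120/481, mL=20/123, mR=-24380/59163
sensor matrix S = [[24/49, 120/149], [40/123, 120/481]]; det S = -20116480/143983021
solve [mL_A; mL_B] = S·[w00; w01] and [mR_A; mR_B] = S·[w10; w11]:
  w00 = 1/2, w01 = 0, w10 = -1/2, w11 = -1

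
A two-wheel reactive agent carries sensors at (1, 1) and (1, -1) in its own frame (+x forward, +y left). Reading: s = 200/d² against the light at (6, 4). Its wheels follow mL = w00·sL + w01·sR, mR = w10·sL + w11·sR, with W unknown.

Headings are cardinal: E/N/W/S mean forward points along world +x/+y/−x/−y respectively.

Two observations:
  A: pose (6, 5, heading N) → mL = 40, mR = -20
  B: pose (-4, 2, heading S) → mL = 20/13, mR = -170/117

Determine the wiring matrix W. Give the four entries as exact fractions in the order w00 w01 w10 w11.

0 1 -1 1/2

obs A: pose=(6,5,N) → sL=40, sR=40, mL=40, mR=-20
obs B: pose=(-4,2,S) → sL=20/9, sR=20/13, mL=20/13, mR=-170/117
sensor matrix S = [[40, 40], [20/9, 20/13]]; det S = -3200/117
solve [mL_A; mL_B] = S·[w00; w01] and [mR_A; mR_B] = S·[w10; w11]:
  w00 = 0, w01 = 1, w10 = -1, w11 = 1/2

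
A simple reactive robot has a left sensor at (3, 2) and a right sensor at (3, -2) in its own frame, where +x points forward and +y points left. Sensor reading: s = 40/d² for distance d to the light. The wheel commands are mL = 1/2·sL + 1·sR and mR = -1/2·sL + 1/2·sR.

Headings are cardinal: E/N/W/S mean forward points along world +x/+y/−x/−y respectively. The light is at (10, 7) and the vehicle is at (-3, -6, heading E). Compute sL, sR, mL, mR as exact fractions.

40/221 8/65 236/1105 -32/1105

left sensor world pos  = (0, -4); dL² = 221
right sensor world pos = (0, -8); dR² = 325
sL = 40/221 = 40/221
sR = 40/325 = 8/65
mL = 1/2·sL + 1·sR = 236/1105
mR = -1/2·sL + 1/2·sR = -32/1105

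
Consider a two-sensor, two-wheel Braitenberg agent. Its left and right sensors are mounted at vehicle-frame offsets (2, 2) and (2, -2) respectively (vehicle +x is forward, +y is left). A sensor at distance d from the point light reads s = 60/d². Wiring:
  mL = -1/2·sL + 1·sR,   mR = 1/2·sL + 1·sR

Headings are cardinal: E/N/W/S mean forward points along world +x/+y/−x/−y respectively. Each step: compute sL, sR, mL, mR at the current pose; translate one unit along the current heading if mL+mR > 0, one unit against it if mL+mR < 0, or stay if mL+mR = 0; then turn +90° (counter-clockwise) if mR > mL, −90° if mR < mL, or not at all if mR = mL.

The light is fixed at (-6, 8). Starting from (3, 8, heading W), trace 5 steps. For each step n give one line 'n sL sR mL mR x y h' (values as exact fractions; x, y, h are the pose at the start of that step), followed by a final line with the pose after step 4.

0 60/53 60/53 30/53 90/53 3 8 W
1 15/26 3/2 63/52 93/52 2 8 S
2 60/101 60/109 2790/11009 9330/11009 2 7 E
3 6/5 30/61 -33/305 333/305 3 7 N
4 60/53 60/53 30/53 90/53 3 8 W
final 2 8 S

n=0: pose=(3,8,W); sL=60/53, sR=60/53; mL=30/53, mR=90/53; mL+mR=120/53 → advance +1; mR−mL=60/53 → turn +1·90°
n=1: pose=(2,8,S); sL=15/26, sR=3/2; mL=63/52, mR=93/52; mL+mR=3 → advance +1; mR−mL=15/26 → turn +1·90°
n=2: pose=(2,7,E); sL=60/101, sR=60/109; mL=2790/11009, mR=9330/11009; mL+mR=120/109 → advance +1; mR−mL=60/101 → turn +1·90°
n=3: pose=(3,7,N); sL=6/5, sR=30/61; mL=-33/305, mR=333/305; mL+mR=60/61 → advance +1; mR−mL=6/5 → turn +1·90°
n=4: pose=(3,8,W); sL=60/53, sR=60/53; mL=30/53, mR=90/53; mL+mR=120/53 → advance +1; mR−mL=60/53 → turn +1·90°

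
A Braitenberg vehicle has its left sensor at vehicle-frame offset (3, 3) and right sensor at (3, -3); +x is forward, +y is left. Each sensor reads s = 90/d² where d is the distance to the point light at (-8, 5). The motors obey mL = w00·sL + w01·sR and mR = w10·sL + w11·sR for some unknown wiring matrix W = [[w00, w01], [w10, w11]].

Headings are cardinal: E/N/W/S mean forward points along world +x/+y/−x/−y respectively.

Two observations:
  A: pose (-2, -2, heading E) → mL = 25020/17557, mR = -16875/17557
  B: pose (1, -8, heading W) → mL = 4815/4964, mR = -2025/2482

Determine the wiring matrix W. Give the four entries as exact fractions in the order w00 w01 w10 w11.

1 1 -1/2 -1

obs A: pose=(-2,-2,E) → sL=90/97, sR=90/181, mL=25020/17557, mR=-16875/17557
obs B: pose=(1,-8,W) → sL=45/146, sR=45/68, mL=4815/4964, mR=-2025/2482
sensor matrix S = [[90/97, 90/181], [45/146, 45/68]]; det S = 20077875/43576474
solve [mL_A; mL_B] = S·[w00; w01] and [mR_A; mR_B] = S·[w10; w11]:
  w00 = 1, w01 = 1, w10 = -1/2, w11 = -1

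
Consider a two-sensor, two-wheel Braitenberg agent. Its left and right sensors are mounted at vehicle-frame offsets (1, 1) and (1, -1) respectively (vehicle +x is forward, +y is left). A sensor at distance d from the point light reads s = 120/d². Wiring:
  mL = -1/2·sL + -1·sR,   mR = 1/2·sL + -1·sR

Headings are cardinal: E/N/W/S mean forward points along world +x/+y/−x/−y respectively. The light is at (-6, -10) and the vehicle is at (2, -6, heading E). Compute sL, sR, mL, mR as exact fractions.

left sensor world pos  = (3, -5); dL² = 106
right sensor world pos = (3, -7); dR² = 90
sL = 120/106 = 60/53
sR = 120/90 = 4/3
mL = -1/2·sL + -1·sR = -302/159
mR = 1/2·sL + -1·sR = -122/159

60/53 4/3 -302/159 -122/159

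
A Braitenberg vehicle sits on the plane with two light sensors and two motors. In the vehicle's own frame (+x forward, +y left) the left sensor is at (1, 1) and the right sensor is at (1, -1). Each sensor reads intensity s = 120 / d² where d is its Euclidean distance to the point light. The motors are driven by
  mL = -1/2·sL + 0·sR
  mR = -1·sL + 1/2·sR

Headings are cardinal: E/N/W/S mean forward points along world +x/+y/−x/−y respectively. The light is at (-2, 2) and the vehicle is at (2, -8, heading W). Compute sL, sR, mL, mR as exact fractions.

12/13 4/3 -6/13 -10/39

left sensor world pos  = (1, -9); dL² = 130
right sensor world pos = (1, -7); dR² = 90
sL = 120/130 = 12/13
sR = 120/90 = 4/3
mL = -1/2·sL + 0·sR = -6/13
mR = -1·sL + 1/2·sR = -10/39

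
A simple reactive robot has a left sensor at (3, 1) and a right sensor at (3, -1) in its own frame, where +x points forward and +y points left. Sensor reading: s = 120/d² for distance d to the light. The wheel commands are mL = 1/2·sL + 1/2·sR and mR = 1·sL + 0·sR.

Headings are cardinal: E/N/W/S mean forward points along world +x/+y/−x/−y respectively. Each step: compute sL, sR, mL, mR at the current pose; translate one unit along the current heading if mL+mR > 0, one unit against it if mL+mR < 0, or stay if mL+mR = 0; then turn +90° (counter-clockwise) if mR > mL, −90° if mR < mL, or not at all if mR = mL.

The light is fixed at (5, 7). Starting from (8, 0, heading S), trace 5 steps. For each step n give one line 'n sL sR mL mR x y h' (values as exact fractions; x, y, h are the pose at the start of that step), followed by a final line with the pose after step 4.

0 30/29 15/13 825/754 30/29 8 0 S
1 40/27 120/49 2600/1323 40/27 8 -1 W
2 60/13 60/17 900/221 60/13 7 -1 N
3 24/13 120/37 1224/481 24/13 7 0 W
4 15/2 6 27/4 15/2 6 0 N
final 6 1 W

n=0: pose=(8,0,S); sL=30/29, sR=15/13; mL=825/754, mR=30/29; mL+mR=1605/754 → advance +1; mR−mL=-45/754 → turn -1·90°
n=1: pose=(8,-1,W); sL=40/27, sR=120/49; mL=2600/1323, mR=40/27; mL+mR=1520/441 → advance +1; mR−mL=-640/1323 → turn -1·90°
n=2: pose=(7,-1,N); sL=60/13, sR=60/17; mL=900/221, mR=60/13; mL+mR=1920/221 → advance +1; mR−mL=120/221 → turn +1·90°
n=3: pose=(7,0,W); sL=24/13, sR=120/37; mL=1224/481, mR=24/13; mL+mR=2112/481 → advance +1; mR−mL=-336/481 → turn -1·90°
n=4: pose=(6,0,N); sL=15/2, sR=6; mL=27/4, mR=15/2; mL+mR=57/4 → advance +1; mR−mL=3/4 → turn +1·90°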